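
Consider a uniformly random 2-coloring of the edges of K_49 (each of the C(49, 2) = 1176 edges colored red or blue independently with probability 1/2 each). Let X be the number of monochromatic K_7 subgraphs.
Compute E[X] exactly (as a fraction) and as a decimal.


Let X = Σ_S X_S over the C(49, 7) = 85900584 subsets S of size 7, where X_S = 1 if the K_7 on S is monochromatic.
For a fixed S, the K_7 on S has C(7, 2) = 21 edges. P[all 21 edges red] = (1/2)^21, and likewise for blue, so P[monochromatic] = 2·(1/2)^21 = 2^{1 − 21} = 1/1048576.
By linearity of expectation: E[X] = C(49, 7) · 2^{1 − 21} = 85900584 · 1/1048576 = 10737573/131072.
Numerically: E[X] ≈ 81.921.

E[X] = C(49,7)·2^(1−C(7,2)) = 10737573/131072 ≈ 81.921.


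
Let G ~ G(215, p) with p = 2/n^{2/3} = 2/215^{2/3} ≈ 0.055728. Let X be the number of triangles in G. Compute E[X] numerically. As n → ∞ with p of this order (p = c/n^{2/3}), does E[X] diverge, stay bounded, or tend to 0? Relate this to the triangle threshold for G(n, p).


Number of potential triangles: C(215, 3) = 1633355.
Each occurs with probability p³ ≈ (0.055728)³ ≈ 1.7306652e-04.
By linearity: E[X] = C(215, 3)·p³ ≈ 1633355 · 1.7306652e-04 ≈ 282.67907.
Since α = 2/3 < 1, p = c/n^{2/3} ≫ 1/n is above the triangle threshold p ~ 1/n. Asymptotically E[X] ~ (c³/6)·n^{3(1−α)} = (2³/6)·n^{1} → ∞; triangles are abundant w.h.p.

E[X] ≈ 282.67907; in regime p = Θ(1/n^{2/3}) E[X] diverges (above the triangle threshold p ~ 1/n).


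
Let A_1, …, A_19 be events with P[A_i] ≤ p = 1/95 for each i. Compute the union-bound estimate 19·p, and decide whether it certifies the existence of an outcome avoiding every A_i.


Union bound: P[∪_{i=1}^{19} A_i] ≤ Σ_i P[A_i] ≤ 19·p = 19·(1/95) = 1/5.
Numerically: 1/5 ≈ 0.20000.
Is 1/5 < 1? YES.
Since P[∪ A_i] ≤ 1/5 < 1, the complement has P[∩ A_i^c] ≥ 1 − 1/5 = 4/5 > 0, so some outcome avoids every A_i.

19·p = 1/5 ≈ 0.20000; existence CERTIFIED by the union bound.


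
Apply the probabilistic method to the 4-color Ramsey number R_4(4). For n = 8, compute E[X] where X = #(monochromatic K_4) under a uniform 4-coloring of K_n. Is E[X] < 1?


E[X] = C(8, 4) · 4^{1 − 6} = 70 · 4^{−5} = 70/1024.
As a reduced fraction: E[X] = 35/512 ≈ 0.06836.
Is E[X] < 1? YES.
Since E[X] < 1, there exists a 4-coloring of K_{8} with no monochromatic K_4; hence R_4(4) > 8.

E[X] = 35/512 ≈ 0.06836; E[X] < 1, so R_4(4) > 8.


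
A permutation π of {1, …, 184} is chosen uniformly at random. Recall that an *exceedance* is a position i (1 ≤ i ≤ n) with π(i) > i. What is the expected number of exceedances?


Write X = Σ_{i=1}^{184} X_i, where X_i = 1_{π(i) > i}.
For each fixed i, π(i) is uniform over {1, …, 184} (marginal of a uniform permutation), so P[π(i) > i] = (n − i)/n. Summing: Σ_{i=1}^{184} (n − i)/n = (0 + 1 + … + 183)/184 = 184(184 − 1)/(2·184) = (184 − 1)/2.
Hence E[X] = Σ_{i=1}^{184} (184 − i)/184 = 183/2 ≈ 91.500000.

E[X] = 183/2 = 91.500000.


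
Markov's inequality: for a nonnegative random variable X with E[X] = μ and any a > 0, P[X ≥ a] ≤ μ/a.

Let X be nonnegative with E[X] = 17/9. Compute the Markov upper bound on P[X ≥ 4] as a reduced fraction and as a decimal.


μ = E[X] = 17/9, a = 4.
Markov: P[X ≥ 4] ≤ μ/a = (17/9)/4 = 17/36.
Numerically: ≈ 0.472.
(Since a = 4 > μ = 1.889, the bound 17/36 is < 1 and informative.)

P[X ≥ 4] ≤ 17/36 ≈ 0.472.


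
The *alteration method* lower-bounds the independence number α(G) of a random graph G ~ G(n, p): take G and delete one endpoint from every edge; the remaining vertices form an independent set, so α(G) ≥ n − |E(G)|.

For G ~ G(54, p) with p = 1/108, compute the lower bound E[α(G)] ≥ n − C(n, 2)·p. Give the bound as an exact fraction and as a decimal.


E[|E(G)|] = C(54, 2)·p = 1431 · (1/108) = 53/4.
E[α(G)] ≥ n − E[|E(G)|] = 54 − 53/4 = 163/4.
Numerically: ≈ 40.750000.
(This is only a lower bound; the true E[α(G)] may be larger.)

E[α(G)] ≥ 163/4 ≈ 40.750000.


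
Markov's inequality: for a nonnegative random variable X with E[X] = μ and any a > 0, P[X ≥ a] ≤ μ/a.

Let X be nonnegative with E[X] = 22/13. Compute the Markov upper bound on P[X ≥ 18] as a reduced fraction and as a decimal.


μ = E[X] = 22/13, a = 18.
Markov: P[X ≥ 18] ≤ μ/a = (22/13)/18 = 11/117.
Numerically: ≈ 0.094017.
(Since a = 18 > μ = 1.692308, the bound 11/117 is < 1 and informative.)

P[X ≥ 18] ≤ 11/117 ≈ 0.094017.


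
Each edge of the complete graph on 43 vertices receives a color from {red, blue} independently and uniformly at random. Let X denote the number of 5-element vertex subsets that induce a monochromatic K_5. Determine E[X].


Let X = Σ_S X_S over the C(43, 5) = 962598 subsets S of size 5, where X_S = 1 if the K_5 on S is monochromatic.
For a fixed S, the K_5 on S has C(5, 2) = 10 edges. P[all 10 edges red] = (1/2)^10, and likewise for blue, so P[monochromatic] = 2·(1/2)^10 = 2^{1 − 10} = 1/512.
By linearity of expectation: E[X] = C(43, 5) · 2^{1 − 10} = 962598 · 1/512 = 481299/256.
Numerically: E[X] ≈ 1880.07422.

E[X] = C(43,5)·2^(1−C(5,2)) = 481299/256 ≈ 1880.07422.


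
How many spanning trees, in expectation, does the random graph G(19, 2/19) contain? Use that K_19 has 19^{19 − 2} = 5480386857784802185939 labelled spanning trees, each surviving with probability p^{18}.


K_19 has 19^{19 − 2} = 5480386857784802185939 labelled spanning trees.
For each such spanning tree H, let X_H = 1 if all 18 edges of H are present in G. Then P[X_H = 1] = p^{18} = (2/19)^{18} = 262144/104127350297911241532841.
Summing the indicators: E[X] = Σ_H E[X_H] = 5480386857784802185939 · p^{18} = 5480386857784802185939 · 262144/104127350297911241532841 = 262144/19.
Numerically: E[X] ≈ 1.38e+04.

E[X] = 5480386857784802185939 · (2/19)^{18} = 262144/19 ≈ 1.38e+04.


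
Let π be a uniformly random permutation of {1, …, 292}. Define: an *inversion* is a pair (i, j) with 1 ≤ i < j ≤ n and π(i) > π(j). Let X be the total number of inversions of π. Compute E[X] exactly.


Write X = Σ X_I over the C(292, 2) = 42486 pairs i < j, with X_I the indicator of one inversion.
There are 42486 indicators.
For each fixed pair i < j, the values π(i) and π(j) are two distinct elements of {1, …, 292} in uniformly random order; by symmetry P[π(i) > π(j)] = 1/2.
By linearity: E[X] = 42486 · (1/2) = C(292, 2) · (1/2) = 42486/2 = 21243 ≈ 21243.000.

E[X] = 21243 = 21243.000.


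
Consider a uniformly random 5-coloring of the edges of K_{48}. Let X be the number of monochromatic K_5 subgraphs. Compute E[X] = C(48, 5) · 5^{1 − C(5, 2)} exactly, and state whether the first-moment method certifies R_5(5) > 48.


E[X] = C(48, 5) · 5^{1 − 10} = 1712304 · 5^{−9} = 1712304/1953125.
As a reduced fraction: E[X] = 1712304/1953125 ≈ 0.8766996.
Is E[X] < 1? YES.
Since E[X] < 1, there exists a 5-coloring of K_{48} with no monochromatic K_5; hence R_5(5) > 48.

E[X] = 1712304/1953125 ≈ 0.8766996; E[X] < 1, so R_5(5) > 48.


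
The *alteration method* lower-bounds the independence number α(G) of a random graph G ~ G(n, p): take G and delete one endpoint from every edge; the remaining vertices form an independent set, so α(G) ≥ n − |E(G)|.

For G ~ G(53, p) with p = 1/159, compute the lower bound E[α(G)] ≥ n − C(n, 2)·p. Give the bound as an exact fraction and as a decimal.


E[|E(G)|] = C(53, 2)·p = 1378 · (1/159) = 26/3.
E[α(G)] ≥ n − E[|E(G)|] = 53 − 26/3 = 133/3.
Numerically: ≈ 44.3333.
(This is only a lower bound; the true E[α(G)] may be larger.)

E[α(G)] ≥ 133/3 ≈ 44.3333.


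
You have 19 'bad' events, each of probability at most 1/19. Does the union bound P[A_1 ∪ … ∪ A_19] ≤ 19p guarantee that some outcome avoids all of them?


Union bound: P[∪_{i=1}^{19} A_i] ≤ Σ_i P[A_i] ≤ 19·p = 19·(1/19) = 1.
Numerically: 1 ≈ 1.0000000.
Is 1 < 1? NO.
Since the bound 1 is ≥ 1, the union bound is uninformative here; it does NOT by itself certify existence.

19·p = 1 ≈ 1.0000000; existence NOT certified by the union bound.


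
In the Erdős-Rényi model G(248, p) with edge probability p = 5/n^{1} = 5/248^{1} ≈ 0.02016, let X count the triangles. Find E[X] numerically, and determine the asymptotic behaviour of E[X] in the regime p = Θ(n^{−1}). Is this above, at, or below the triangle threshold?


Number of potential triangles: C(248, 3) = 2511496.
Each occurs with probability p³ ≈ (0.02016)³ ≈ 8.195113e-06.
By linearity: E[X] = C(248, 3)·p³ ≈ 2511496 · 8.195113e-06 ≈ 20.5820.
Here α = 1, so p = 5/n is exactly at the triangle threshold p ~ 1/n. Asymptotically E[X] → c³/6 = 5³/6 = 125/6 ≈ 20.8333, a bounded constant. In this regime the triangle count is asymptotically Poisson(c³/6).

E[X] ≈ 20.5820; in regime p = Θ(1/n^{1}) E[X] stays bounded (at the triangle threshold p ~ 1/n).


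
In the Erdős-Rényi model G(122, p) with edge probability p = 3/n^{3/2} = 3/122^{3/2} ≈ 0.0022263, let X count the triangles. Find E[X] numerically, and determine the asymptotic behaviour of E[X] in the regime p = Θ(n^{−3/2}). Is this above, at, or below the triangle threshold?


Number of potential triangles: C(122, 3) = 295240.
Each occurs with probability p³ ≈ (0.0022263)³ ≈ 1.1034293e-08.
By linearity: E[X] = C(122, 3)·p³ ≈ 295240 · 1.1034293e-08 ≈ 0.00326.
Since α = 3/2 > 1, p = c/n^{3/2} = o(1/n) is below the triangle threshold p ~ 1/n. Asymptotically E[X] ~ (c³/6)·n^{3(1−α)} = (3³/6)·n^{-1.5} → 0, so by Markov's inequality G has no triangles w.h.p.

E[X] ≈ 0.00326; in regime p = Θ(1/n^{3/2}) E[X] tends to 0 (below the triangle threshold p ~ 1/n).


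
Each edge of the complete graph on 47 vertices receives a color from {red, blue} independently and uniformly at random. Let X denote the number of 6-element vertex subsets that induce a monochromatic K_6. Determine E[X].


Let X = Σ_S X_S over the C(47, 6) = 10737573 subsets S of size 6, where X_S = 1 if the K_6 on S is monochromatic.
For a fixed S, the K_6 on S has C(6, 2) = 15 edges. P[all 15 edges red] = (1/2)^15, and likewise for blue, so P[monochromatic] = 2·(1/2)^15 = 2^{1 − 15} = 1/16384.
By linearity: E[X] = C(47, 6) · 2^{1 − 15} = 10737573 · 1/16384 = 10737573/16384.
Numerically: E[X] ≈ 655.369446.

E[X] = C(47,6)·2^(1−C(6,2)) = 10737573/16384 ≈ 655.369446.


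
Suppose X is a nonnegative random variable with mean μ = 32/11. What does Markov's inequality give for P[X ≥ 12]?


μ = E[X] = 32/11, a = 12.
Markov: P[X ≥ 12] ≤ μ/a = (32/11)/12 = 8/33.
Numerically: ≈ 0.24242.
(Since a = 12 > μ = 2.90909, the bound 8/33 is < 1 and informative.)

P[X ≥ 12] ≤ 8/33 ≈ 0.24242.


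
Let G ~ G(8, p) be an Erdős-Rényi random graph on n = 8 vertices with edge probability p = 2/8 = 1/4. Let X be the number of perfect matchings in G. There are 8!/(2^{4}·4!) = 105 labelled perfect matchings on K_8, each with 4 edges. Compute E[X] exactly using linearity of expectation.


K_8 has 8!/(2^{4}·4!) = 105 labelled perfect matchings.
For each such perfect matching H, let X_H = 1 if all 4 edges of H are present in G. Then P[X_H = 1] = p^{4} = (1/4)^{4} = 1/256.
By linearity of expectation: E[X] = Σ_H E[X_H] = 105 · p^{4} = 105 · 1/256 = 105/256.
Numerically: E[X] ≈ 0.4102.

E[X] = 105 · (1/4)^{4} = 105/256 ≈ 0.4102.


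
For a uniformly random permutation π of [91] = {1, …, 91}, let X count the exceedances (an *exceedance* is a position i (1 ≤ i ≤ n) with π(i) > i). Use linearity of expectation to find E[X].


Write X = Σ_{i=1}^{91} X_i, where X_i = 1_{π(i) > i}.
For each fixed i, π(i) is uniform over {1, …, 91} (marginal of a uniform permutation), so P[π(i) > i] = (n − i)/n. Summing: Σ_{i=1}^{91} (n − i)/n = (0 + 1 + … + 90)/91 = 91(91 − 1)/(2·91) = (91 − 1)/2.
Hence E[X] = Σ_{i=1}^{91} (91 − i)/91 = 45 ≈ 45.000000.

E[X] = 45 = 45.000000.


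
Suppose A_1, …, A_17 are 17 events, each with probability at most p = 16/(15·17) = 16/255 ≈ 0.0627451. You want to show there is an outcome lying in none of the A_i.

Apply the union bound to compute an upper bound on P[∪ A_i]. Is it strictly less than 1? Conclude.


Union bound: P[∪_{i=1}^{17} A_i] ≤ Σ_i P[A_i] ≤ 17·p = 17·(16/255) = 16/15.
Numerically: 16/15 ≈ 1.0666667.
Is 16/15 < 1? NO.
Since the bound 16/15 is ≥ 1, the union bound is uninformative here; it does NOT by itself certify existence.

17·p = 16/15 ≈ 1.0666667; existence NOT certified by the union bound.


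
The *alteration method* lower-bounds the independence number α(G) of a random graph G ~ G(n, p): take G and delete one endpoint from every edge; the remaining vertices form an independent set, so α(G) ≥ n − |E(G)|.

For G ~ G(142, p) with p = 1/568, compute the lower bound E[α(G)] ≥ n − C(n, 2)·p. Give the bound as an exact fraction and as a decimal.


E[|E(G)|] = C(142, 2)·p = 10011 · (1/568) = 141/8.
E[α(G)] ≥ n − E[|E(G)|] = 142 − 141/8 = 995/8.
Numerically: ≈ 124.3750.
(This is only a lower bound; the true E[α(G)] may be larger.)

E[α(G)] ≥ 995/8 ≈ 124.3750.


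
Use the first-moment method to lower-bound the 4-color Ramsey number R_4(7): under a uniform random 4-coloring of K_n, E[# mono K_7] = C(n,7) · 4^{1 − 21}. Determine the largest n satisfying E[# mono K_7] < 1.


We need C(n, 7) · 4^{1 − 21} < 1, i.e. C(n, 7) < 4^{21 − 1} = 1099511627776.
Check values of n near the boundary:
  n = 175: C(175, 7) = 883208107275; 883208107275 < 1099511627776? YES
  n = 176: C(176, 7) = 919790691600; 919790691600 < 1099511627776? YES
  n = 177: C(177, 7) = 957664425960; 957664425960 < 1099511627776? YES
  n = 178: C(178, 7) = 996867063280; 996867063280 < 1099511627776? YES
  n = 179: C(179, 7) = 1037437234460; 1037437234460 < 1099511627776? YES
  n = 180: C(180, 7) = 1079414463600; 1079414463600 < 1099511627776? YES
  n = 181: C(181, 7) = 1122839183400; 1122839183400 < 1099511627776? NO
The largest n with C(n, 7) < 1099511627776 is n = 180 (where E[X] = 67463403975/68719476736 ≈ 0.9817). Hence R_4(7) > 180, i.e. R_4(7) ≥ 181.

Largest n = 180; hence R_4(7) > 180.


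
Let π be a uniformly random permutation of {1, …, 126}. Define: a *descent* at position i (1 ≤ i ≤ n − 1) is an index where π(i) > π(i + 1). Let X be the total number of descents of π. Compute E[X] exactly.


Write X = Σ X_I over i = 1, …, 125, with X_I the indicator of one descent.
There are 125 indicators.
For each fixed i, the pair (π(i), π(i+1)) is a uniformly random ordered pair of distinct values from {1, …, 126}; by symmetry P[π(i) > π(i+1)] = 1/2.
By linearity: E[X] = 125 · (1/2) = (126 − 1) · (1/2) = 125/2 ≈ 62.500000.

E[X] = 125/2 = 62.500000.


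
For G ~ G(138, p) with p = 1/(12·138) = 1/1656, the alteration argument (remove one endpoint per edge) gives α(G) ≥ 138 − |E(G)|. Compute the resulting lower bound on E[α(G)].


E[|E(G)|] = C(138, 2)·p = 9453 · (1/1656) = 137/24.
E[α(G)] ≥ n − E[|E(G)|] = 138 − 137/24 = 3175/24.
Numerically: ≈ 132.291667.
(This is only a lower bound; the true E[α(G)] may be larger.)

E[α(G)] ≥ 3175/24 ≈ 132.291667.


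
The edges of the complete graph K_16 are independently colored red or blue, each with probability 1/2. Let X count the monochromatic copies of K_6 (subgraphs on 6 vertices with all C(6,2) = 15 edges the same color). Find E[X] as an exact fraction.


Let X = Σ_S X_S over the C(16, 6) = 8008 subsets S of size 6, where X_S = 1 if the K_6 on S is monochromatic.
For a fixed S, the K_6 on S has C(6, 2) = 15 edges. P[all 15 edges red] = (1/2)^15, and likewise for blue, so P[monochromatic] = 2·(1/2)^15 = 2^{1 − 15} = 1/16384.
By linearity: E[X] = C(16, 6) · 2^{1 − 15} = 8008 · 1/16384 = 1001/2048.
Numerically: E[X] ≈ 0.488770.

E[X] = C(16,6)·2^(1−C(6,2)) = 1001/2048 ≈ 0.488770.


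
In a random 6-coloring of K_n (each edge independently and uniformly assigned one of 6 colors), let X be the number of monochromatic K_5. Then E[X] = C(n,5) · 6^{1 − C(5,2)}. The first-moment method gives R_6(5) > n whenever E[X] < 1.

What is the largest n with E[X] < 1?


We need C(n, 5) · 6^{1 − 10} < 1, i.e. C(n, 5) < 6^{10 − 1} = 10077696.
Check values of n near the boundary:
  n = 65: C(65, 5) = 8259888; 8259888 < 10077696? YES
  n = 66: C(66, 5) = 8936928; 8936928 < 10077696? YES
  n = 67: C(67, 5) = 9657648; 9657648 < 10077696? YES
  n = 68: C(68, 5) = 10424128; 10424128 < 10077696? NO
  n = 69: C(69, 5) = 11238513; 11238513 < 10077696? NO
The largest n with C(n, 5) < 10077696 is n = 67 (where E[X] = 67067/69984 ≈ 0.95832). Hence R_6(5) > 67, i.e. R_6(5) ≥ 68.

Largest n = 67; hence R_6(5) > 67.


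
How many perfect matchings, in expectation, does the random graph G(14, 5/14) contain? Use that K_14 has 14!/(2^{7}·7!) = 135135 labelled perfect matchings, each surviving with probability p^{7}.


K_14 has 14!/(2^{7}·7!) = 135135 labelled perfect matchings.
For each such perfect matching H, let X_H = 1 if all 7 edges of H are present in G. Then P[X_H = 1] = p^{7} = (5/14)^{7} = 78125/105413504.
Summing the indicators: E[X] = Σ_H E[X_H] = 135135 · p^{7} = 135135 · 78125/105413504 = 1508203125/15059072.
Numerically: E[X] ≈ 100.

E[X] = 135135 · (5/14)^{7} = 1508203125/15059072 ≈ 100.


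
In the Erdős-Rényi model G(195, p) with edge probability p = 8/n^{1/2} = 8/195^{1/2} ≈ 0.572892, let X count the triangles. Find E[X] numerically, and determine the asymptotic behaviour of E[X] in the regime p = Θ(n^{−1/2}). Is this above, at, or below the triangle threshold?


Number of potential triangles: C(195, 3) = 1216865.
Each occurs with probability p³ ≈ (0.572892)³ ≈ 1.88026059e-01.
By linearity: E[X] = C(195, 3)·p³ ≈ 1216865 · 1.88026059e-01 ≈ 228802.330571.
Since α = 1/2 < 1, p = c/n^{1/2} ≫ 1/n is above the triangle threshold p ~ 1/n. Asymptotically E[X] ~ (c³/6)·n^{3(1−α)} = (8³/6)·n^{1.5} → ∞; triangles are abundant w.h.p.

E[X] ≈ 228802.330571; in regime p = Θ(1/n^{1/2}) E[X] diverges (above the triangle threshold p ~ 1/n).


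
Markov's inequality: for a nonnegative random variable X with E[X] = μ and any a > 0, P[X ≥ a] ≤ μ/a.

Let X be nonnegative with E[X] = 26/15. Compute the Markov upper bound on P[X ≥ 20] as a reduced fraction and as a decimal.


μ = E[X] = 26/15, a = 20.
Markov: P[X ≥ 20] ≤ μ/a = (26/15)/20 = 13/150.
Numerically: ≈ 0.087.
(Since a = 20 > μ = 1.733, the bound 13/150 is < 1 and informative.)

P[X ≥ 20] ≤ 13/150 ≈ 0.087.


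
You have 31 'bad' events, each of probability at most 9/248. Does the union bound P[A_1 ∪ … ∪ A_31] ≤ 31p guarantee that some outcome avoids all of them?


Union bound: P[∪_{i=1}^{31} A_i] ≤ Σ_i P[A_i] ≤ 31·p = 31·(9/248) = 9/8.
Numerically: 9/8 ≈ 1.1250.
Is 9/8 < 1? NO.
Since the bound 9/8 is ≥ 1, the union bound is uninformative here; it does NOT by itself certify existence.

31·p = 9/8 ≈ 1.1250; existence NOT certified by the union bound.


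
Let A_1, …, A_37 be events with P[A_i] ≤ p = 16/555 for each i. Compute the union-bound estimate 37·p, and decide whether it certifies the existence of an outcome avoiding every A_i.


Union bound: P[∪_{i=1}^{37} A_i] ≤ Σ_i P[A_i] ≤ 37·p = 37·(16/555) = 16/15.
Numerically: 16/15 ≈ 1.0667.
Is 16/15 < 1? NO.
Since the bound 16/15 is ≥ 1, the union bound is uninformative here; it does NOT by itself certify existence.

37·p = 16/15 ≈ 1.0667; existence NOT certified by the union bound.


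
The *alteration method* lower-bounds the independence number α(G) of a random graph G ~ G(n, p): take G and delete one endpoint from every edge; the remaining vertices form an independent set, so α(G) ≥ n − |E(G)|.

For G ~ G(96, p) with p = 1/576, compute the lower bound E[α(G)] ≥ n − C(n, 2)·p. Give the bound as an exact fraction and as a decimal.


E[|E(G)|] = C(96, 2)·p = 4560 · (1/576) = 95/12.
E[α(G)] ≥ n − E[|E(G)|] = 96 − 95/12 = 1057/12.
Numerically: ≈ 88.083.
(This is only a lower bound; the true E[α(G)] may be larger.)

E[α(G)] ≥ 1057/12 ≈ 88.083.


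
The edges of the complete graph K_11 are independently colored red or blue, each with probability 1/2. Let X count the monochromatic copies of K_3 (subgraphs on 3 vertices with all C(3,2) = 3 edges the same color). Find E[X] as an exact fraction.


Let X = Σ_S X_S over the C(11, 3) = 165 subsets S of size 3, where X_S = 1 if the K_3 on S is monochromatic.
For a fixed S, the K_3 on S has C(3, 2) = 3 edges. P[all 3 edges red] = (1/2)^3, and likewise for blue, so P[monochromatic] = 2·(1/2)^3 = 2^{1 − 3} = 1/4.
By linearity: E[X] = C(11, 3) · 2^{1 − 3} = 165 · 1/4 = 165/4.
Numerically: E[X] ≈ 41.25000.

E[X] = C(11,3)·2^(1−C(3,2)) = 165/4 ≈ 41.25000.


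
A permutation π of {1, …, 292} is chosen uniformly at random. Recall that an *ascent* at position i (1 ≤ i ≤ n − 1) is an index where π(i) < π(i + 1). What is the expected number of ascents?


Write X = Σ X_I over i = 1, …, 291, with X_I the indicator of one ascent.
There are 291 indicators.
For each fixed i, the pair (π(i), π(i+1)) is a uniformly random ordered pair of distinct values from {1, …, 292}; by symmetry P[π(i) < π(i+1)] = 1/2.
By linearity: E[X] = 291 · (1/2) = (292 − 1) · (1/2) = 291/2 ≈ 145.500.

E[X] = 291/2 = 145.500.


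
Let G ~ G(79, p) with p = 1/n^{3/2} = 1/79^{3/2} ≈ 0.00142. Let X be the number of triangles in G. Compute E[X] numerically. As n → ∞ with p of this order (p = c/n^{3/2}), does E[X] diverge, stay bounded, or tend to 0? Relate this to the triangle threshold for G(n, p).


Number of potential triangles: C(79, 3) = 79079.
Each occurs with probability p³ ≈ (0.00142)³ ≈ 2.88854e-09.
By linearity: E[X] = C(79, 3)·p³ ≈ 79079 · 2.88854e-09 ≈ 0.000.
Since α = 3/2 > 1, p = c/n^{3/2} = o(1/n) is below the triangle threshold p ~ 1/n. Asymptotically E[X] ~ (c³/6)·n^{3(1−α)} = (1³/6)·n^{-1.5} → 0, so by Markov's inequality G has no triangles w.h.p.

E[X] ≈ 0.000; in regime p = Θ(1/n^{3/2}) E[X] tends to 0 (below the triangle threshold p ~ 1/n).


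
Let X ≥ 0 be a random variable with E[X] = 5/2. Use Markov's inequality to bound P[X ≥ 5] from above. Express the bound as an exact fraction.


μ = E[X] = 5/2, a = 5.
Markov: P[X ≥ 5] ≤ μ/a = (5/2)/5 = 1/2.
Numerically: ≈ 0.5000.
(Since a = 5 > μ = 2.5000, the bound 1/2 is < 1 and informative.)

P[X ≥ 5] ≤ 1/2 ≈ 0.5000.


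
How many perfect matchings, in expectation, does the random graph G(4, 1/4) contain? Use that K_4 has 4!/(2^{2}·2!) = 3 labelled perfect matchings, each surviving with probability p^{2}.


K_4 has 4!/(2^{2}·2!) = 3 labelled perfect matchings.
For each such perfect matching H, let X_H = 1 if all 2 edges of H are present in G. Then P[X_H = 1] = p^{2} = (1/4)^{2} = 1/16.
By linearity of expectation: E[X] = Σ_H E[X_H] = 3 · p^{2} = 3 · 1/16 = 3/16.
Numerically: E[X] ≈ 0.188.

E[X] = 3 · (1/4)^{2} = 3/16 ≈ 0.188.


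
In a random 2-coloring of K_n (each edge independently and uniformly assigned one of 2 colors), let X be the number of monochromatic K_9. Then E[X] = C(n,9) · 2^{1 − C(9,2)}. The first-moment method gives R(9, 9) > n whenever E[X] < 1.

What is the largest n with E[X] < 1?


We need C(n, 9) · 2^{1 − 36} < 1, i.e. C(n, 9) < 2^{36 − 1} = 34359738368.
Check values of n near the boundary:
  n = 62: C(62, 9) = 20286591270; 20286591270 < 34359738368? YES
  n = 63: C(63, 9) = 23667689815; 23667689815 < 34359738368? YES
  n = 64: C(64, 9) = 27540584512; 27540584512 < 34359738368? YES
  n = 65: C(65, 9) = 31966749880; 31966749880 < 34359738368? YES
  n = 66: C(66, 9) = 37014131440; 37014131440 < 34359738368? NO
The largest n with C(n, 9) < 34359738368 is n = 65 (where E[X] = 3995843735/4294967296 ≈ 0.93035). Hence R(9, 9) > 65, i.e. R(9, 9) ≥ 66.

Largest n = 65; hence R(9, 9) > 65.


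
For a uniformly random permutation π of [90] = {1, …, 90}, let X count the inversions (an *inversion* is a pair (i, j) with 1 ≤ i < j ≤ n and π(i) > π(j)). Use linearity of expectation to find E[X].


Write X = Σ X_I over the C(90, 2) = 4005 pairs i < j, with X_I the indicator of one inversion.
There are 4005 indicators.
For each fixed pair i < j, the values π(i) and π(j) are two distinct elements of {1, …, 90} in uniformly random order; by symmetry P[π(i) > π(j)] = 1/2.
By linearity: E[X] = 4005 · (1/2) = C(90, 2) · (1/2) = 4005/2 = 4005/2 ≈ 2002.5000.

E[X] = 4005/2 = 2002.5000.


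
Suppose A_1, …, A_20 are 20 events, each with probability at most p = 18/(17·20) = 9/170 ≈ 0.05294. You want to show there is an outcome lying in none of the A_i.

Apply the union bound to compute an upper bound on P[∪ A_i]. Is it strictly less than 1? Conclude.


Union bound: P[∪_{i=1}^{20} A_i] ≤ Σ_i P[A_i] ≤ 20·p = 20·(9/170) = 18/17.
Numerically: 18/17 ≈ 1.05882.
Is 18/17 < 1? NO.
Since the bound 18/17 is ≥ 1, the union bound is uninformative here; it does NOT by itself certify existence.

20·p = 18/17 ≈ 1.05882; existence NOT certified by the union bound.


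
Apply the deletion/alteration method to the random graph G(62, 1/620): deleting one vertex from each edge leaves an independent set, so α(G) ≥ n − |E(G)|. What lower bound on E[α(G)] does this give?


E[|E(G)|] = C(62, 2)·p = 1891 · (1/620) = 61/20.
E[α(G)] ≥ n − E[|E(G)|] = 62 − 61/20 = 1179/20.
Numerically: ≈ 58.950.
(This is only a lower bound; the true E[α(G)] may be larger.)

E[α(G)] ≥ 1179/20 ≈ 58.950.


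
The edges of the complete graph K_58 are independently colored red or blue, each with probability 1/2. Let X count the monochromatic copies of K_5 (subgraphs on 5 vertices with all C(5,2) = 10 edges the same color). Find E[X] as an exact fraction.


Let X = Σ_S X_S over the C(58, 5) = 4582116 subsets S of size 5, where X_S = 1 if the K_5 on S is monochromatic.
For a fixed S, the K_5 on S has C(5, 2) = 10 edges. P[all 10 edges red] = (1/2)^10, and likewise for blue, so P[monochromatic] = 2·(1/2)^10 = 2^{1 − 10} = 1/512.
By linearity: E[X] = C(58, 5) · 2^{1 − 10} = 4582116 · 1/512 = 1145529/128.
Numerically: E[X] ≈ 8949.44531.

E[X] = C(58,5)·2^(1−C(5,2)) = 1145529/128 ≈ 8949.44531.


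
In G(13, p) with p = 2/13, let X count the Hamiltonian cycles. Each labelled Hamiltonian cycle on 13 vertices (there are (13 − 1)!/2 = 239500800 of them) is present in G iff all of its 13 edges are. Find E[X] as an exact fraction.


K_13 has (13 − 1)!/2 = 239500800 labelled Hamiltonian cycles.
For each such Hamiltonian cycle H, let X_H = 1 if all 13 edges of H are present in G. Then P[X_H = 1] = p^{13} = (2/13)^{13} = 8192/302875106592253.
By linearity of expectation: E[X] = Σ_H E[X_H] = 239500800 · p^{13} = 239500800 · 8192/302875106592253 = 1961990553600/302875106592253.
Numerically: E[X] ≈ 0.0064779.

E[X] = 239500800 · (2/13)^{13} = 1961990553600/302875106592253 ≈ 0.0064779.


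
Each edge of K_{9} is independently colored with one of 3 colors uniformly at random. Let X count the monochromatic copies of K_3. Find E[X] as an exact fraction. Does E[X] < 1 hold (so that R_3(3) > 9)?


E[X] = C(9, 3) · 3^{1 − 3} = 84 · 3^{−2} = 84/9.
As a reduced fraction: E[X] = 28/3 ≈ 9.33333.
Is E[X] < 1? NO.
Since E[X] ≥ 1, the first-moment bound is inconclusive at n = 9; it does NOT by itself certify R_3(3) > 9.

E[X] = 28/3 ≈ 9.33333; E[X] ≥ 1; first-moment method inconclusive here.


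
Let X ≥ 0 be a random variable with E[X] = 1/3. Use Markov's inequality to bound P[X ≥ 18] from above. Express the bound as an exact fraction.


μ = E[X] = 1/3, a = 18.
Markov: P[X ≥ 18] ≤ μ/a = (1/3)/18 = 1/54.
Numerically: ≈ 0.018519.
(Since a = 18 > μ = 0.333333, the bound 1/54 is < 1 and informative.)

P[X ≥ 18] ≤ 1/54 ≈ 0.018519.


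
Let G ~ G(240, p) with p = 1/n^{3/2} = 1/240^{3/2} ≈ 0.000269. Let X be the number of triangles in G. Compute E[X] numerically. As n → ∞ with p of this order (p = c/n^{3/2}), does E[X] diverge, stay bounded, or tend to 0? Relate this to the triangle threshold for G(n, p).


Number of potential triangles: C(240, 3) = 2275280.
Each occurs with probability p³ ≈ (0.000269)³ ≈ 1.945581e-11.
By linearity: E[X] = C(240, 3)·p³ ≈ 2275280 · 1.945581e-11 ≈ 0.0000.
Since α = 3/2 > 1, p = c/n^{3/2} = o(1/n) is below the triangle threshold p ~ 1/n. Asymptotically E[X] ~ (c³/6)·n^{3(1−α)} = (1³/6)·n^{-1.5} → 0, so by Markov's inequality G has no triangles w.h.p.

E[X] ≈ 0.0000; in regime p = Θ(1/n^{3/2}) E[X] tends to 0 (below the triangle threshold p ~ 1/n).


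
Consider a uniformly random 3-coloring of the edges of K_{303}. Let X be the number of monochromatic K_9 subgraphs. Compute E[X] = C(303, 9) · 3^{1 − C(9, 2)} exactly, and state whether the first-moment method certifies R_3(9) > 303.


E[X] = C(303, 9) · 3^{1 − 36} = 52617706925494425 · 3^{−35} = 52617706925494425/50031545098999707.
As a reduced fraction: E[X] = 17539235641831475/16677181699666569 ≈ 1.0516906.
Is E[X] < 1? NO.
Since E[X] ≥ 1, the first-moment bound is inconclusive at n = 303; it does NOT by itself certify R_3(9) > 303.

E[X] = 17539235641831475/16677181699666569 ≈ 1.0516906; E[X] ≥ 1; first-moment method inconclusive here.


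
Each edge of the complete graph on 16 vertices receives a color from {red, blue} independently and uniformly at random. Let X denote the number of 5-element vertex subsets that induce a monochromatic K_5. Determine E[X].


Let X = Σ_S X_S over the C(16, 5) = 4368 subsets S of size 5, where X_S = 1 if the K_5 on S is monochromatic.
For a fixed S, the K_5 on S has C(5, 2) = 10 edges. P[all 10 edges red] = (1/2)^10, and likewise for blue, so P[monochromatic] = 2·(1/2)^10 = 2^{1 − 10} = 1/512.
By linearity of expectation: E[X] = C(16, 5) · 2^{1 − 10} = 4368 · 1/512 = 273/32.
Numerically: E[X] ≈ 8.53125.

E[X] = C(16,5)·2^(1−C(5,2)) = 273/32 ≈ 8.53125.


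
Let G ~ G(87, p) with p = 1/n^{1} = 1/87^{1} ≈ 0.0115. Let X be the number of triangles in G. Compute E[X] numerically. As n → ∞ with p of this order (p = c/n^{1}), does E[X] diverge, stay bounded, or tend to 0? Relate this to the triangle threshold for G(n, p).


Number of potential triangles: C(87, 3) = 105995.
Each occurs with probability p³ ≈ (0.0115)³ ≈ 1.51860e-06.
By linearity: E[X] = C(87, 3)·p³ ≈ 105995 · 1.51860e-06 ≈ 0.161.
Here α = 1, so p = 1/n is exactly at the triangle threshold p ~ 1/n. Asymptotically E[X] → c³/6 = 1³/6 = 1/6 ≈ 0.167, a bounded constant. In this regime the triangle count is asymptotically Poisson(c³/6).

E[X] ≈ 0.161; in regime p = Θ(1/n^{1}) E[X] stays bounded (at the triangle threshold p ~ 1/n).


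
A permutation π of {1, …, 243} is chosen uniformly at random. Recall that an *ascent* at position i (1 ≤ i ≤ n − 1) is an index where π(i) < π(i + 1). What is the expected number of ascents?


Write X = Σ X_I over i = 1, …, 242, with X_I the indicator of one ascent.
There are 242 indicators.
For each fixed i, the pair (π(i), π(i+1)) is a uniformly random ordered pair of distinct values from {1, …, 243}; by symmetry P[π(i) < π(i+1)] = 1/2.
By linearity: E[X] = 242 · (1/2) = (243 − 1) · (1/2) = 121 ≈ 121.0000.

E[X] = 121 = 121.0000.


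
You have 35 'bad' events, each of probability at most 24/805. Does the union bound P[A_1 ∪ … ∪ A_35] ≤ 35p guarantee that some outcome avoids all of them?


Union bound: P[∪_{i=1}^{35} A_i] ≤ Σ_i P[A_i] ≤ 35·p = 35·(24/805) = 24/23.
Numerically: 24/23 ≈ 1.043.
Is 24/23 < 1? NO.
Since the bound 24/23 is ≥ 1, the union bound is uninformative here; it does NOT by itself certify existence.

35·p = 24/23 ≈ 1.043; existence NOT certified by the union bound.


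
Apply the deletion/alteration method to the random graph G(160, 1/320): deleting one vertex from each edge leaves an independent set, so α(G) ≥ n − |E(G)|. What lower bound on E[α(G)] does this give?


E[|E(G)|] = C(160, 2)·p = 12720 · (1/320) = 159/4.
E[α(G)] ≥ n − E[|E(G)|] = 160 − 159/4 = 481/4.
Numerically: ≈ 120.250000.
(This is only a lower bound; the true E[α(G)] may be larger.)

E[α(G)] ≥ 481/4 ≈ 120.250000.


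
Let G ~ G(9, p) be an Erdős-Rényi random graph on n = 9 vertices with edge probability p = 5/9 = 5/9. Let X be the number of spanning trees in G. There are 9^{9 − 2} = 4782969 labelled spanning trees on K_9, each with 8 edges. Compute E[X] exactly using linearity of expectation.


K_9 has 9^{9 − 2} = 4782969 labelled spanning trees.
For each such spanning tree H, let X_H = 1 if all 8 edges of H are present in G. Then P[X_H = 1] = p^{8} = (5/9)^{8} = 390625/43046721.
By linearity of expectation: E[X] = Σ_H E[X_H] = 4782969 · p^{8} = 4782969 · 390625/43046721 = 390625/9.
Numerically: E[X] ≈ 4.34e+04.

E[X] = 4782969 · (5/9)^{8} = 390625/9 ≈ 4.34e+04.


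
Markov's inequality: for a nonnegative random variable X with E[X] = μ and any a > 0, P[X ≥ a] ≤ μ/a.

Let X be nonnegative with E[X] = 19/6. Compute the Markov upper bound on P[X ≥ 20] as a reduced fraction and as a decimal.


μ = E[X] = 19/6, a = 20.
Markov: P[X ≥ 20] ≤ μ/a = (19/6)/20 = 19/120.
Numerically: ≈ 0.158.
(Since a = 20 > μ = 3.167, the bound 19/120 is < 1 and informative.)

P[X ≥ 20] ≤ 19/120 ≈ 0.158.


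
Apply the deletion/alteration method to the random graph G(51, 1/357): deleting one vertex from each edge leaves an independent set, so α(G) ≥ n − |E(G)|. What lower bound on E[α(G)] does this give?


E[|E(G)|] = C(51, 2)·p = 1275 · (1/357) = 25/7.
E[α(G)] ≥ n − E[|E(G)|] = 51 − 25/7 = 332/7.
Numerically: ≈ 47.429.
(This is only a lower bound; the true E[α(G)] may be larger.)

E[α(G)] ≥ 332/7 ≈ 47.429.


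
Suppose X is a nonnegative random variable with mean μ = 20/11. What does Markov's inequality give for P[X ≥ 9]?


μ = E[X] = 20/11, a = 9.
Markov: P[X ≥ 9] ≤ μ/a = (20/11)/9 = 20/99.
Numerically: ≈ 0.20202.
(Since a = 9 > μ = 1.81818, the bound 20/99 is < 1 and informative.)

P[X ≥ 9] ≤ 20/99 ≈ 0.20202.


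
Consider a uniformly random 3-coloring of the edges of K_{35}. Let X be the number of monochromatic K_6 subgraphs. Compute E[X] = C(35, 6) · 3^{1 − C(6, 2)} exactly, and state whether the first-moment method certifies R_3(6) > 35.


E[X] = C(35, 6) · 3^{1 − 15} = 1623160 · 3^{−14} = 1623160/4782969.
As a reduced fraction: E[X] = 1623160/4782969 ≈ 0.3394.
Is E[X] < 1? YES.
Since E[X] < 1, there exists a 3-coloring of K_{35} with no monochromatic K_6; hence R_3(6) > 35.

E[X] = 1623160/4782969 ≈ 0.3394; E[X] < 1, so R_3(6) > 35.


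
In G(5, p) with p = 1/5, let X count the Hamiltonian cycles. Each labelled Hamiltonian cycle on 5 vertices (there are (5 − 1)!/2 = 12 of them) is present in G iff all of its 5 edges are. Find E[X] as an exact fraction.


K_5 has (5 − 1)!/2 = 12 labelled Hamiltonian cycles.
For each such Hamiltonian cycle H, let X_H = 1 if all 5 edges of H are present in G. Then P[X_H = 1] = p^{5} = (1/5)^{5} = 1/3125.
By linearity: E[X] = Σ_H E[X_H] = 12 · p^{5} = 12 · 1/3125 = 12/3125.
Numerically: E[X] ≈ 0.00384.

E[X] = 12 · (1/5)^{5} = 12/3125 ≈ 0.00384.


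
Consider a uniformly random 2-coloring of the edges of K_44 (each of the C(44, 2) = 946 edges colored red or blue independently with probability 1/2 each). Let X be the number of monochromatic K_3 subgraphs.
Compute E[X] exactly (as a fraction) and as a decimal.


Let X = Σ_S X_S over the C(44, 3) = 13244 subsets S of size 3, where X_S = 1 if the K_3 on S is monochromatic.
For a fixed S, the K_3 on S has C(3, 2) = 3 edges. P[all 3 edges red] = (1/2)^3, and likewise for blue, so P[monochromatic] = 2·(1/2)^3 = 2^{1 − 3} = 1/4.
Summing: E[X] = C(44, 3) · 2^{1 − 3} = 13244 · 1/4 = 3311.
Numerically: E[X] ≈ 3311.00000.

E[X] = C(44,3)·2^(1−C(3,2)) = 3311 ≈ 3311.00000.


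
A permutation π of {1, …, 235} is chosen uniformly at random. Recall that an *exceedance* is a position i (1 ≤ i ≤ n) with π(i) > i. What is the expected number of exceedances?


Write X = Σ_{i=1}^{235} X_i, where X_i = 1_{π(i) > i}.
For each fixed i, π(i) is uniform over {1, …, 235} (marginal of a uniform permutation), so P[π(i) > i] = (n − i)/n. Summing: Σ_{i=1}^{235} (n − i)/n = (0 + 1 + … + 234)/235 = 235(235 − 1)/(2·235) = (235 − 1)/2.
Hence E[X] = Σ_{i=1}^{235} (235 − i)/235 = 117 ≈ 117.000000.

E[X] = 117 = 117.000000.


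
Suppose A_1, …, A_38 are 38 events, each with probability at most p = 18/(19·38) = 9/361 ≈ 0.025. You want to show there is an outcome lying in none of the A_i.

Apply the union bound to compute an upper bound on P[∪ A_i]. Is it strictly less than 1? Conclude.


Union bound: P[∪_{i=1}^{38} A_i] ≤ Σ_i P[A_i] ≤ 38·p = 38·(9/361) = 18/19.
Numerically: 18/19 ≈ 0.947.
Is 18/19 < 1? YES.
Since P[∪ A_i] ≤ 18/19 < 1, the complement has P[∩ A_i^c] ≥ 1 − 18/19 = 1/19 > 0, so some outcome avoids every A_i.

38·p = 18/19 ≈ 0.947; existence CERTIFIED by the union bound.


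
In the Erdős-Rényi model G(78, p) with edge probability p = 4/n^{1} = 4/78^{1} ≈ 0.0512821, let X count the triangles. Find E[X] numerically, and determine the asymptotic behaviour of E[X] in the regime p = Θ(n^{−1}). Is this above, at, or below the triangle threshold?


Number of potential triangles: C(78, 3) = 76076.
Each occurs with probability p³ ≈ (0.0512821)³ ≈ 1.34864040e-04.
By linearity: E[X] = C(78, 3)·p³ ≈ 76076 · 1.34864040e-04 ≈ 10.259917.
Here α = 1, so p = 4/n is exactly at the triangle threshold p ~ 1/n. Asymptotically E[X] → c³/6 = 4³/6 = 32/3 ≈ 10.666667, a bounded constant. In this regime the triangle count is asymptotically Poisson(c³/6).

E[X] ≈ 10.259917; in regime p = Θ(1/n^{1}) E[X] stays bounded (at the triangle threshold p ~ 1/n).


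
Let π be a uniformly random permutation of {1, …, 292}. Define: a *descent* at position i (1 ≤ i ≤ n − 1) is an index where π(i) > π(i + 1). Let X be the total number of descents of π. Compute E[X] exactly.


Write X = Σ X_I over i = 1, …, 291, with X_I the indicator of one descent.
There are 291 indicators.
For each fixed i, the pair (π(i), π(i+1)) is a uniformly random ordered pair of distinct values from {1, …, 292}; by symmetry P[π(i) > π(i+1)] = 1/2.
By linearity: E[X] = 291 · (1/2) = (292 − 1) · (1/2) = 291/2 ≈ 145.50000.

E[X] = 291/2 = 145.50000.


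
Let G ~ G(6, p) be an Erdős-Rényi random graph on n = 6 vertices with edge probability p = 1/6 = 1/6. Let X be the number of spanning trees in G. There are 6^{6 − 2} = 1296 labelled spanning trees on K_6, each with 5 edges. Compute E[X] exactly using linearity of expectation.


K_6 has 6^{6 − 2} = 1296 labelled spanning trees.
For each such spanning tree H, let X_H = 1 if all 5 edges of H are present in G. Then P[X_H = 1] = p^{5} = (1/6)^{5} = 1/7776.
By linearity: E[X] = Σ_H E[X_H] = 1296 · p^{5} = 1296 · 1/7776 = 1/6.
Numerically: E[X] ≈ 0.167.

E[X] = 1296 · (1/6)^{5} = 1/6 ≈ 0.167.


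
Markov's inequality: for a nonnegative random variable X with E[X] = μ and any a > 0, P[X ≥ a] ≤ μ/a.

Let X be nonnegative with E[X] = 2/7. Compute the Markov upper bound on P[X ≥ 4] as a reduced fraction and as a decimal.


μ = E[X] = 2/7, a = 4.
Markov: P[X ≥ 4] ≤ μ/a = (2/7)/4 = 1/14.
Numerically: ≈ 0.0714.
(Since a = 4 > μ = 0.2857, the bound 1/14 is < 1 and informative.)

P[X ≥ 4] ≤ 1/14 ≈ 0.0714.


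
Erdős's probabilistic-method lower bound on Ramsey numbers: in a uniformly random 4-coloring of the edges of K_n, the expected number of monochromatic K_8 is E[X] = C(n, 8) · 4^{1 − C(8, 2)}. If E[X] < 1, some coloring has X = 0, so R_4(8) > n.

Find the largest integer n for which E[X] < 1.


We need C(n, 8) · 4^{1 − 28} < 1, i.e. C(n, 8) < 4^{28 − 1} = 18014398509481984.
Check values of n near the boundary:
  n = 407: C(407, 8) = 17424959239309050; 17424959239309050 < 18014398509481984? YES
  n = 408: C(408, 8) = 17773458424095231; 17773458424095231 < 18014398509481984? YES
  n = 409: C(409, 8) = 18128041135797879; 18128041135797879 < 18014398509481984? NO
The largest n with C(n, 8) < 18014398509481984 is n = 408 (where E[X] = 17773458424095231/18014398509481984 ≈ 0.98663). Hence R_4(8) > 408, i.e. R_4(8) ≥ 409.

Largest n = 408; hence R_4(8) > 408.
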